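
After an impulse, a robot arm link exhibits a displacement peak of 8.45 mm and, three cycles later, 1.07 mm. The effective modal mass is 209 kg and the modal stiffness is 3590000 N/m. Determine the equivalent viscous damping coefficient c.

Logarithmic decrement δ = (1/n)·ln(x₀/x_n) = (1/3)·ln(8.45/1.07) = (1/3)·ln(7.897) = 0.6888.
ζ = δ/√(4π² + δ²) = 0.6888/√(39.48 + 0.474) = 0.6888/6.321 = 0.1090.
c = ζ · 2√(km) = 0.1090 × 2√(3590000 × 209) = 0.1090 × 54780 = 5970 N·s/m.

5970 N·s/m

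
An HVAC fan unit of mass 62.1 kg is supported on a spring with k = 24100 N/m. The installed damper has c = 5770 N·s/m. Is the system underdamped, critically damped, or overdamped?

c_c = 2√(k·m) = 2447 N·s/m; ζ = c/c_c = 5770/2447 = 2.36.
Since ζ > 1 the system is overdamped.

overdamped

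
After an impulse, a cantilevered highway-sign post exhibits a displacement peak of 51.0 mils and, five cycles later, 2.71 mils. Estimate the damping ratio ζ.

0.0930

Logarithmic decrement δ = (1/n)·ln(x₀/x_n) = (1/5)·ln(51.0/2.71) = (1/5)·ln(18.82) = 0.5870.
ζ = δ/√(4π² + δ²) = 0.5870/√(39.48 + 0.345) = 0.5870/6.311 = 0.09302.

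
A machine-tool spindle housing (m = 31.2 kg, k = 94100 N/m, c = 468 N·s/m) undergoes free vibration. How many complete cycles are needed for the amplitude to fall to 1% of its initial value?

6 cycles

ζ = c/(2√(km)) = 468/(2√(94100 × 31.2)) = 468/3427 = 0.1366.
Logarithmic decrement δ = 2πζ/√(1 − ζ²) = 2π × 0.1366/√(1 − 0.0187) = 0.8662.
x_n/x₀ = e^(−nδ) ≤ 0.01; take ln: n ≥ ln(1/0.01)/δ = 4.605/0.8662 = 5.317.
So 6 complete cycles are required.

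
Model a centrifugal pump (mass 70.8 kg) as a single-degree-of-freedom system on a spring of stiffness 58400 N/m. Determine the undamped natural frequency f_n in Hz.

ω_n = √(k/m) = √(58400/70.8) = √824.9 = 28.72 rad/s.
f_n = ω_n/(2π) = 28.72/6.283 = 4.571 Hz.

4.57 Hz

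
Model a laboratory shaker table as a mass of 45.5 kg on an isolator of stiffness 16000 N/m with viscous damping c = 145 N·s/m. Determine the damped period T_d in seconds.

0.336 s

ω_n = √(k/m) = √(16000/45.5) = 18.75 rad/s.
Critical damping c_c = 2√(k·m) = 2√(16000 × 45.5) = 1706 N·s/m, so ζ = c/c_c = 145/1706 = 0.08497.
ω_d = ω_n√(1 − ζ²) = 18.75 × √(1 − 0.00722) = 18.68 rad/s.
T_d = 2π/ω_d = 0.3363 s.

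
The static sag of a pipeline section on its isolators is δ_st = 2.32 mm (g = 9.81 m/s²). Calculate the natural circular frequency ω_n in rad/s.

ω_n = √(g/δ_st) = √(9.81/0.00232) = √4228 = 65.03 rad/s.

65.0 rad/s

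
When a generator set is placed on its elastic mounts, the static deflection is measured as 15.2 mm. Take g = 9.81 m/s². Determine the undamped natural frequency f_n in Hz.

4.04 Hz

ω_n = √(g/δ_st) = √(9.81/0.0152) = √645.4 = 25.40 rad/s.
f_n = ω_n/(2π) = 25.40/6.283 = 4.043 Hz.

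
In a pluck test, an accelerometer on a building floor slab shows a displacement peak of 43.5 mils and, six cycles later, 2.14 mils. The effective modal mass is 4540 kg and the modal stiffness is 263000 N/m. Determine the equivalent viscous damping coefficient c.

5500 N·s/m

Logarithmic decrement δ = (1/n)·ln(x₀/x_n) = (1/6)·ln(43.5/2.14) = (1/6)·ln(20.33) = 0.5020.
ζ = δ/√(4π² + δ²) = 0.5020/√(39.48 + 0.252) = 0.5020/6.303 = 0.07964.
c = ζ · 2√(km) = 0.07964 × 2√(263000 × 4540) = 0.07964 × 69110 = 5504 N·s/m.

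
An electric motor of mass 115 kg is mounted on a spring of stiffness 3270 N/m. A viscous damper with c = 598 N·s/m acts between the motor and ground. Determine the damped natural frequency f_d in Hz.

0.741 Hz

ω_n = √(k/m) = √(3270/115) = 5.332 rad/s.
Critical damping c_c = 2√(k·m) = 2√(3270 × 115) = 1226 N·s/m, so ζ = c/c_c = 598/1226 = 0.4876.
ω_d = ω_n√(1 − ζ²) = 5.332 × √(1 − 0.238) = 4.656 rad/s.
f_d = ω_d/(2π) = 0.7410 Hz.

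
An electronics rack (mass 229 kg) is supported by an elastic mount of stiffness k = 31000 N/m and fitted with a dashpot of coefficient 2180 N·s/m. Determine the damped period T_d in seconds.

0.592 s

ω_n = √(k/m) = √(31000/229) = 11.63 rad/s.
Critical damping c_c = 2√(k·m) = 2√(31000 × 229) = 5329 N·s/m, so ζ = c/c_c = 2180/5329 = 0.4091.
ω_d = ω_n√(1 − ζ²) = 11.63 × √(1 − 0.167) = 10.62 rad/s.
T_d = 2π/ω_d = 0.5918 s.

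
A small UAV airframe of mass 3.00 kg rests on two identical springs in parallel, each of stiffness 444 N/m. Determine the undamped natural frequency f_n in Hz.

Parallel springs add: k_eq = 2 × 444 = 888.0 N/m.
ω_n = √(k_eq/m) = √(888.0/3.00) = √296.0 = 17.20 rad/s.
f_n = ω_n/(2π) = 17.20/6.283 = 2.738 Hz.

2.74 Hz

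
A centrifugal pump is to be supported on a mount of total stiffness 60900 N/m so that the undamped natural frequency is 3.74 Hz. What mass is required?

110 kg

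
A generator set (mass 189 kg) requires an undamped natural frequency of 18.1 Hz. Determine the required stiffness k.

ω_n = 2πf_n = 2π × 18.1 = 113.7 rad/s.
k = m·ω_n² = 189 × 113.7² = 189 × 12930 = 2444000 N/m.

2440000 N/m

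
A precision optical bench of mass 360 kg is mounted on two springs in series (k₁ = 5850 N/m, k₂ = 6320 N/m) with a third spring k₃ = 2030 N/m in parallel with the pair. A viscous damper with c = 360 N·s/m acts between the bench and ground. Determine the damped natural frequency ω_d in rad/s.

Series pair: k_s = k₁k₂/(k₁+k₂) = (5850)(6320)/(5850 + 6320) = 3038 N/m. In parallel with k₃: k_eq = 3038 + 2030 = 5068 N/m.
ω_n = √(k_eq/m) = √(5068/360) = 3.752 rad/s.
Critical damping c_c = 2√(k_eq·m) = 2√(5068 × 360) = 2701 N·s/m, so ζ = c/c_c = 360/2701 = 0.1333.
ω_d = ω_n√(1 − ζ²) = 3.752 × √(1 − 0.0178) = 3.719 rad/s.

3.72 rad/s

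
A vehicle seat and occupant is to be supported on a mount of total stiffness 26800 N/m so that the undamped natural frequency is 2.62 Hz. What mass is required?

ω_n = 2πf_n = 2π × 2.62 = 16.46 rad/s.
m = k/ω_n² = 26800/16.46² = 26800/271.0 = 98.89 kg.

98.9 kg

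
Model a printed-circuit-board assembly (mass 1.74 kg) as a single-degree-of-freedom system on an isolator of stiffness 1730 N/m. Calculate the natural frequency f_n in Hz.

5.02 Hz

ω_n = √(k/m) = √(1730/1.74) = √994.3 = 31.53 rad/s.
f_n = ω_n/(2π) = 31.53/6.283 = 5.018 Hz.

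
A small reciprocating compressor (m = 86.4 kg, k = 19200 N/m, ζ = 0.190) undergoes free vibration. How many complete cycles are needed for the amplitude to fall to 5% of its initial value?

Logarithmic decrement δ = 2πζ/√(1 − ζ²) = 2π × 0.1900/√(1 − 0.0361) = 1.216.
x_n/x₀ = e^(−nδ) ≤ 0.05; take ln: n ≥ ln(1/0.05)/δ = 2.996/1.216 = 2.464.
So 3 complete cycles are required.

3 cycles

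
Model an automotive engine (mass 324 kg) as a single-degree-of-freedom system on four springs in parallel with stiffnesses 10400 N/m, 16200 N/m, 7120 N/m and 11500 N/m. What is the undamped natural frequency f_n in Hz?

Parallel springs add: k_eq = 10400 + 16200 + 7120 + 11500 = 45220 N/m.
ω_n = √(k_eq/m) = √(45220/324) = √139.6 = 11.81 rad/s.
f_n = ω_n/(2π) = 11.81/6.283 = 1.880 Hz.

1.88 Hz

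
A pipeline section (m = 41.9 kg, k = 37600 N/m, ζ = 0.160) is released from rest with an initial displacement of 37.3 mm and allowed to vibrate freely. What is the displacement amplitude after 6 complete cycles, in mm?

Logarithmic decrement δ = 2πζ/√(1 − ζ²) = 2π × 0.1600/√(1 − 0.0256) = 1.018.
After n cycles, x_n/x₀ = e^(−nδ), so x_6 = 37.3 × e^(−6 × 1.018) = 37.3 × 0.002219 = 0.08278 mm.

0.0828 mm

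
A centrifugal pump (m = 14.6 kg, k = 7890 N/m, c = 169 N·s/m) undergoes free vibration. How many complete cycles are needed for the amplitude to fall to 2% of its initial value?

3 cycles

ζ = c/(2√(km)) = 169/(2√(7890 × 14.6)) = 169/678.8 = 0.2490.
Logarithmic decrement δ = 2πζ/√(1 − ζ²) = 2π × 0.2490/√(1 − 0.0620) = 1.615.
x_n/x₀ = e^(−nδ) ≤ 0.02; take ln: n ≥ ln(1/0.02)/δ = 3.912/1.615 = 2.422.
So 3 complete cycles are required.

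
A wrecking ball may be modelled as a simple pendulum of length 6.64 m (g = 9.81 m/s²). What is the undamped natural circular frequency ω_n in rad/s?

For a simple pendulum ω_n = √(g/L) = √(9.81/6.64) = √1.477 = 1.215 rad/s.

1.22 rad/s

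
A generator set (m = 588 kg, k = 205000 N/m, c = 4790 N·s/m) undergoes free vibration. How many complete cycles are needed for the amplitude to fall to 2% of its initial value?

3 cycles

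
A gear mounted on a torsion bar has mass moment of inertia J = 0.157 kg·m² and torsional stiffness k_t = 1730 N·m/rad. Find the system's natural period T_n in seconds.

0.0599 s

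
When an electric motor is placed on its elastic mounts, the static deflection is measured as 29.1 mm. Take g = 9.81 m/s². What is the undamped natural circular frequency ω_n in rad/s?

18.4 rad/s

ω_n = √(g/δ_st) = √(9.81/0.0291) = √337.1 = 18.36 rad/s.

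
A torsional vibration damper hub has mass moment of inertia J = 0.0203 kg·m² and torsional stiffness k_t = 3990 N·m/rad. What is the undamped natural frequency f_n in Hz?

70.6 Hz

ω_n = √(k_t/J) = √(3990/0.0203) = √196600 = 443.3 rad/s.
f_n = ω_n/(2π) = 443.3/6.283 = 70.56 Hz.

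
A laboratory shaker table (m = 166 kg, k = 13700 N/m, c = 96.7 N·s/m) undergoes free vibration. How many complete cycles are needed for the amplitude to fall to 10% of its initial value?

12 cycles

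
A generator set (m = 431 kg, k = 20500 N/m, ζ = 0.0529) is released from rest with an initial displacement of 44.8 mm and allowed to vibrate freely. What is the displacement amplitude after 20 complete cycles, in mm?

0.0576 mm

Logarithmic decrement δ = 2πζ/√(1 − ζ²) = 2π × 0.05290/√(1 − 0.00280) = 0.3328.
After n cycles, x_n/x₀ = e^(−nδ), so x_20 = 44.8 × e^(−20 × 0.3328) = 44.8 × 0.001285 = 0.05757 mm.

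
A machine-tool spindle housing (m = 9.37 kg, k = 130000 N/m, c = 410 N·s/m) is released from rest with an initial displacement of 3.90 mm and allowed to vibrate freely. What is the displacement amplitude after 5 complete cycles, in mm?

0.0103 mm

ζ = c/(2√(km)) = 410/(2√(130000 × 9.37)) = 410/2207 = 0.1857.
Logarithmic decrement δ = 2πζ/√(1 − ζ²) = 2π × 0.1857/√(1 − 0.0345) = 1.188.
After n cycles, x_n/x₀ = e^(−nδ), so x_5 = 3.90 × e^(−5 × 1.188) = 3.90 × 0.002636 = 0.01028 mm.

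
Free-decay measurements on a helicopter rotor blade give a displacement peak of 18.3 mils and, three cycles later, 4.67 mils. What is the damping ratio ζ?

0.0723

Logarithmic decrement δ = (1/n)·ln(x₀/x_n) = (1/3)·ln(18.3/4.67) = (1/3)·ln(3.919) = 0.4552.
ζ = δ/√(4π² + δ²) = 0.4552/√(39.48 + 0.207) = 0.4552/6.300 = 0.07227.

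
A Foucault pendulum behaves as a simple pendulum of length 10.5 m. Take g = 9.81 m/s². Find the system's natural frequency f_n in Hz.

0.154 Hz

For a simple pendulum ω_n = √(g/L) = √(9.81/10.5) = √0.9343 = 0.9666 rad/s.
f_n = ω_n/(2π) = 0.9666/6.283 = 0.1538 Hz.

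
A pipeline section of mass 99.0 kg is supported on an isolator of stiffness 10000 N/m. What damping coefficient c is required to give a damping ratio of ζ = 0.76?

1510 N·s/m

c_c = 2√(k·m) = 2√(10000 × 99.0) = 1990 N·s/m.
c = ζ·c_c = 0.76 × 1990 = 1512 N·s/m.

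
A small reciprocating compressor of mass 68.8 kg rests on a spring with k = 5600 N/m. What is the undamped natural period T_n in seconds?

0.696 s

ω_n = √(k/m) = √(5600/68.8) = √81.40 = 9.022 rad/s.
T_n = 2π/ω_n = 6.283/9.022 = 0.6964 s.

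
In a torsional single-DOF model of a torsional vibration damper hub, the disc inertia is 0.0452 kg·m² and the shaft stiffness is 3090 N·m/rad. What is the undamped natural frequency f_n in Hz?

ω_n = √(k_t/J) = √(3090/0.0452) = √68360 = 261.5 rad/s.
f_n = ω_n/(2π) = 261.5/6.283 = 41.61 Hz.

41.6 Hz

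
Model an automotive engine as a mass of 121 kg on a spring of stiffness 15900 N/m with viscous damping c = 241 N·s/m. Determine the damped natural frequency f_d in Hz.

ω_n = √(k/m) = √(15900/121) = 11.46 rad/s.
Critical damping c_c = 2√(k·m) = 2√(15900 × 121) = 2774 N·s/m, so ζ = c/c_c = 241/2774 = 0.08688.
ω_d = ω_n√(1 − ζ²) = 11.46 × √(1 − 0.00755) = 11.42 rad/s.
f_d = ω_d/(2π) = 1.818 Hz.

1.82 Hz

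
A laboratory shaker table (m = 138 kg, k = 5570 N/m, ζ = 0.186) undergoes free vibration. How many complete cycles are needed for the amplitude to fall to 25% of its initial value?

2 cycles

Logarithmic decrement δ = 2πζ/√(1 − ζ²) = 2π × 0.1860/√(1 − 0.0346) = 1.189.
x_n/x₀ = e^(−nδ) ≤ 0.25; take ln: n ≥ ln(1/0.25)/δ = 1.386/1.189 = 1.166.
So 2 complete cycles are required.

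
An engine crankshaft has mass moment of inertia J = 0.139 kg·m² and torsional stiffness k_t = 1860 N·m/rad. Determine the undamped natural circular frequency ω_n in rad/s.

ω_n = √(k_t/J) = √(1860/0.139) = √13380 = 115.7 rad/s.

116 rad/s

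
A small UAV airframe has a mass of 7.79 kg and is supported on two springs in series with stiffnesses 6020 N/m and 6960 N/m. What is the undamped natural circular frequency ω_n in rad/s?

20.4 rad/s

Series springs: 1/k_eq = 1/6020 + 1/6960 = 0.0003098, so k_eq = 3228 N/m.
ω_n = √(k_eq/m) = √(3228/7.79) = √414.4 = 20.36 rad/s.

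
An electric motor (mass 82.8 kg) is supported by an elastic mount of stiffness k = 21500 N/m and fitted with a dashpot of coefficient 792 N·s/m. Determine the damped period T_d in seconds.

0.408 s

ω_n = √(k/m) = √(21500/82.8) = 16.11 rad/s.
Critical damping c_c = 2√(k·m) = 2√(21500 × 82.8) = 2668 N·s/m, so ζ = c/c_c = 792/2668 = 0.2968.
ω_d = ω_n√(1 − ζ²) = 16.11 × √(1 − 0.0881) = 15.39 rad/s.
T_d = 2π/ω_d = 0.4083 s.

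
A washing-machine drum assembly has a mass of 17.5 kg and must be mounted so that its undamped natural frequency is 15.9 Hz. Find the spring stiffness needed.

ω_n = 2πf_n = 2π × 15.9 = 99.90 rad/s.
k = m·ω_n² = 17.5 × 99.90² = 17.5 × 9981 = 174700 N/m.

175000 N/m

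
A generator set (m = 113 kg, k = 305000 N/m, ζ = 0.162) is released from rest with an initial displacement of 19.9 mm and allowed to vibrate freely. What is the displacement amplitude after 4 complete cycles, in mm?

Logarithmic decrement δ = 2πζ/√(1 − ζ²) = 2π × 0.1620/√(1 − 0.0262) = 1.032.
After n cycles, x_n/x₀ = e^(−nδ), so x_4 = 19.9 × e^(−4 × 1.032) = 19.9 × 0.01615 = 0.3213 mm.

0.321 mm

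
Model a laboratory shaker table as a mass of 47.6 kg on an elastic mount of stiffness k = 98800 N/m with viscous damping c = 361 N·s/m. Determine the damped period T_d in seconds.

0.138 s

ω_n = √(k/m) = √(98800/47.6) = 45.56 rad/s.
Critical damping c_c = 2√(k·m) = 2√(98800 × 47.6) = 4337 N·s/m, so ζ = c/c_c = 361/4337 = 0.08323.
ω_d = ω_n√(1 − ζ²) = 45.56 × √(1 − 0.00693) = 45.40 rad/s.
T_d = 2π/ω_d = 0.1384 s.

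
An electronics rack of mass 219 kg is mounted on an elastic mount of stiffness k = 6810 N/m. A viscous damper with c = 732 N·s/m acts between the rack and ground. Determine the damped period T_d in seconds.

1.18 s

ω_n = √(k/m) = √(6810/219) = 5.576 rad/s.
Critical damping c_c = 2√(k·m) = 2√(6810 × 219) = 2442 N·s/m, so ζ = c/c_c = 732/2442 = 0.2997.
ω_d = ω_n√(1 − ζ²) = 5.576 × √(1 − 0.0898) = 5.320 rad/s.
T_d = 2π/ω_d = 1.181 s.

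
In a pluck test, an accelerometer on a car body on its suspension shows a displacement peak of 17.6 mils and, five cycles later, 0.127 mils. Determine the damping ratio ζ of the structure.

Logarithmic decrement δ = (1/n)·ln(x₀/x_n) = (1/5)·ln(17.6/0.127) = (1/5)·ln(138.6) = 0.9863.
ζ = δ/√(4π² + δ²) = 0.9863/√(39.48 + 0.973) = 0.9863/6.360 = 0.1551.

0.155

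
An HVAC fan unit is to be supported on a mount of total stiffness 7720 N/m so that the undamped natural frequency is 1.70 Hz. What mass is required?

67.7 kg

ω_n = 2πf_n = 2π × 1.70 = 10.68 rad/s.
m = k/ω_n² = 7720/10.68² = 7720/114.1 = 67.66 kg.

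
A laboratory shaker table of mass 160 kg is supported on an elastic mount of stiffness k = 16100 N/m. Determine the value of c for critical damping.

3210 N·s/m

c_c = 2√(k·m) = 2√(16100 × 160) = 2 × 1605 = 3210 N·s/m.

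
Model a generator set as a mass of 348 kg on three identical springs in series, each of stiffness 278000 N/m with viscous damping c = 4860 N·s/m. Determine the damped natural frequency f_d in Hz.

Series springs: 1/k_eq = 3/278000, so k_eq = 278000/3 = 92670 N/m.
ω_n = √(k_eq/m) = √(92670/348) = 16.32 rad/s.
Critical damping c_c = 2√(k_eq·m) = 2√(92670 × 348) = 11360 N·s/m, so ζ = c/c_c = 4860/11360 = 0.4279.
ω_d = ω_n√(1 − ζ²) = 16.32 × √(1 − 0.183) = 14.75 rad/s.
f_d = ω_d/(2π) = 2.347 Hz.

2.35 Hz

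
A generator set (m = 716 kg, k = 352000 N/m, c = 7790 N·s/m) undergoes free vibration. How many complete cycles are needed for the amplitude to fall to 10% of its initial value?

2 cycles

ζ = c/(2√(km)) = 7790/(2√(352000 × 716)) = 7790/31750 = 0.2453.
Logarithmic decrement δ = 2πζ/√(1 − ζ²) = 2π × 0.2453/√(1 − 0.0602) = 1.590.
x_n/x₀ = e^(−nδ) ≤ 0.1; take ln: n ≥ ln(1/0.1)/δ = 2.303/1.590 = 1.448.
So 2 complete cycles are required.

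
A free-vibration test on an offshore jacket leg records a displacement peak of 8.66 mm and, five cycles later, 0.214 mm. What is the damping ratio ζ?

Logarithmic decrement δ = (1/n)·ln(x₀/x_n) = (1/5)·ln(8.66/0.214) = (1/5)·ln(40.47) = 0.7401.
ζ = δ/√(4π² + δ²) = 0.7401/√(39.48 + 0.548) = 0.7401/6.327 = 0.1170.

0.117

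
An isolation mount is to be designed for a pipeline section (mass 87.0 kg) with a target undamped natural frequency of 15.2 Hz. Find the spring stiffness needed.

794000 N/m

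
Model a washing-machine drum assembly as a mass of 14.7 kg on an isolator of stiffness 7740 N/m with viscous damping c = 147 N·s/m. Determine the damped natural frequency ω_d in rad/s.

ω_n = √(k/m) = √(7740/14.7) = 22.95 rad/s.
Critical damping c_c = 2√(k·m) = 2√(7740 × 14.7) = 674.6 N·s/m, so ζ = c/c_c = 147/674.6 = 0.2179.
ω_d = ω_n√(1 − ζ²) = 22.95 × √(1 − 0.0475) = 22.39 rad/s.

22.4 rad/s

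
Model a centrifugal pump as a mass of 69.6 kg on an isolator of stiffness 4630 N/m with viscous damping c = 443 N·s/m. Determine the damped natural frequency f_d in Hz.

ω_n = √(k/m) = √(4630/69.6) = 8.156 rad/s.
Critical damping c_c = 2√(k·m) = 2√(4630 × 69.6) = 1135 N·s/m, so ζ = c/c_c = 443/1135 = 0.3902.
ω_d = ω_n√(1 − ζ²) = 8.156 × √(1 − 0.152) = 7.510 rad/s.
f_d = ω_d/(2π) = 1.195 Hz.

1.20 Hz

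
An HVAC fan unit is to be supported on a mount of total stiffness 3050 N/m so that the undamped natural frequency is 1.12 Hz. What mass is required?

ω_n = 2πf_n = 2π × 1.12 = 7.037 rad/s.
m = k/ω_n² = 3050/7.037² = 3050/49.52 = 61.59 kg.

61.6 kg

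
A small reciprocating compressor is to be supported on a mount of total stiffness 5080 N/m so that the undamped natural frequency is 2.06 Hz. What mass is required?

ω_n = 2πf_n = 2π × 2.06 = 12.94 rad/s.
m = k/ω_n² = 5080/12.94² = 5080/167.5 = 30.32 kg.

30.3 kg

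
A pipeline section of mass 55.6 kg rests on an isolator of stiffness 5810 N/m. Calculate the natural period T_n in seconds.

ω_n = √(k/m) = √(5810/55.6) = √104.5 = 10.22 rad/s.
T_n = 2π/ω_n = 6.283/10.22 = 0.6147 s.

0.615 s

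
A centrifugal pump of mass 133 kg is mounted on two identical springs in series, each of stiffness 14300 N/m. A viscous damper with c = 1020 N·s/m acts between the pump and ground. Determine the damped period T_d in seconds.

1.01 s

Series springs: 1/k_eq = 2/14300, so k_eq = 14300/2 = 7150 N/m.
ω_n = √(k_eq/m) = √(7150/133) = 7.332 rad/s.
Critical damping c_c = 2√(k_eq·m) = 2√(7150 × 133) = 1950 N·s/m, so ζ = c/c_c = 1020/1950 = 0.5230.
ω_d = ω_n√(1 − ζ²) = 7.332 × √(1 − 0.274) = 6.249 rad/s.
T_d = 2π/ω_d = 1.005 s.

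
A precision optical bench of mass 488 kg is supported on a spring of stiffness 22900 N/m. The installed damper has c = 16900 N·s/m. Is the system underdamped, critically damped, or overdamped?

overdamped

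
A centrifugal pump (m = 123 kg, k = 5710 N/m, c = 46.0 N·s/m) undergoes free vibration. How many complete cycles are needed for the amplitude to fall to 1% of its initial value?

ζ = c/(2√(km)) = 46.0/(2√(5710 × 123)) = 46.0/1676 = 0.02744.
Logarithmic decrement δ = 2πζ/√(1 − ζ²) = 2π × 0.02744/√(1 − 0.000753) = 0.1725.
x_n/x₀ = e^(−nδ) ≤ 0.01; take ln: n ≥ ln(1/0.01)/δ = 4.605/0.1725 = 26.70.
So 27 complete cycles are required.

27 cycles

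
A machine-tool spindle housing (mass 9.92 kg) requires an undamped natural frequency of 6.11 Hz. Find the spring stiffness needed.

14600 N/m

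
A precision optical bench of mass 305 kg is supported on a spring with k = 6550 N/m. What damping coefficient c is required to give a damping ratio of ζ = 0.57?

1610 N·s/m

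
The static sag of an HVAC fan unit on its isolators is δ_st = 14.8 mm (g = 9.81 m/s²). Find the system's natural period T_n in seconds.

0.244 s

ω_n = √(g/δ_st) = √(9.81/0.0148) = √662.8 = 25.75 rad/s.
T_n = 2π/ω_n = 6.283/25.75 = 0.2440 s.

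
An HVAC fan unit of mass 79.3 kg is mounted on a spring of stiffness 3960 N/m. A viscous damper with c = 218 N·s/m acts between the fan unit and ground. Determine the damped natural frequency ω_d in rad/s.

ω_n = √(k/m) = √(3960/79.3) = 7.067 rad/s.
Critical damping c_c = 2√(k·m) = 2√(3960 × 79.3) = 1121 N·s/m, so ζ = c/c_c = 218/1121 = 0.1945.
ω_d = ω_n√(1 − ζ²) = 7.067 × √(1 − 0.0378) = 6.932 rad/s.

6.93 rad/s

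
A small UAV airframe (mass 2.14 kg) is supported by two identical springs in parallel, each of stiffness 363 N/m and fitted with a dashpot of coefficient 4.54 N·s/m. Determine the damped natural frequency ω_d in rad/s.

Parallel springs add: k_eq = 2 × 363 = 726.0 N/m.
ω_n = √(k_eq/m) = √(726.0/2.14) = 18.42 rad/s.
Critical damping c_c = 2√(k_eq·m) = 2√(726.0 × 2.14) = 78.83 N·s/m, so ζ = c/c_c = 4.54/78.83 = 0.05759.
ω_d = ω_n√(1 − ζ²) = 18.42 × √(1 − 0.00332) = 18.39 rad/s.

18.4 rad/s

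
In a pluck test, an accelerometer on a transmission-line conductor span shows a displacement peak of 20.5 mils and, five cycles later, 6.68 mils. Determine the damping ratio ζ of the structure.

Logarithmic decrement δ = (1/n)·ln(x₀/x_n) = (1/5)·ln(20.5/6.68) = (1/5)·ln(3.069) = 0.2243.
ζ = δ/√(4π² + δ²) = 0.2243/√(39.48 + 0.0503) = 0.2243/6.287 = 0.03567.

0.0357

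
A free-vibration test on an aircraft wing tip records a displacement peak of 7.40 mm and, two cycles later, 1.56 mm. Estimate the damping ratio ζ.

0.123

Logarithmic decrement δ = (1/n)·ln(x₀/x_n) = (1/2)·ln(7.40/1.56) = (1/2)·ln(4.744) = 0.7784.
ζ = δ/√(4π² + δ²) = 0.7784/√(39.48 + 0.606) = 0.7784/6.331 = 0.1229.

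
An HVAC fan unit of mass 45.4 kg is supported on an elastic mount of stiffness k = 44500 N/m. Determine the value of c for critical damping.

c_c = 2√(k·m) = 2√(44500 × 45.4) = 2 × 1421 = 2843 N·s/m.

2840 N·s/m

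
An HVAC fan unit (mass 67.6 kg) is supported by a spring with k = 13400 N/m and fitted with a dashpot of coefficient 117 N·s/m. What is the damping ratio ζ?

0.0615

ω_n = √(k/m) = √(13400/67.6) = 14.08 rad/s.
Critical damping c_c = 2√(k·m) = 2√(13400 × 67.6) = 1904 N·s/m, so ζ = c/c_c = 117/1904 = 0.06147.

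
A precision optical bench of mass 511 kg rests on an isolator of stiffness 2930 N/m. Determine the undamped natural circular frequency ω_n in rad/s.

ω_n = √(k/m) = √(2930/511) = √5.734 = 2.395 rad/s.

2.39 rad/s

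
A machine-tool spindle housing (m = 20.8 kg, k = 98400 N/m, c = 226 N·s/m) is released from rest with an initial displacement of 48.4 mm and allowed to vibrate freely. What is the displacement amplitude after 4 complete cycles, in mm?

6.61 mm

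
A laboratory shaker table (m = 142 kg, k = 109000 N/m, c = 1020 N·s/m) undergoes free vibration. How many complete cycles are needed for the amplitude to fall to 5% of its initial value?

4 cycles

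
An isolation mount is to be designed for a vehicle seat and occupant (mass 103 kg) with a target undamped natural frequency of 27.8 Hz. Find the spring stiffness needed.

3140000 N/m

ω_n = 2πf_n = 2π × 27.8 = 174.7 rad/s.
k = m·ω_n² = 103 × 174.7² = 103 × 30510 = 3143000 N/m.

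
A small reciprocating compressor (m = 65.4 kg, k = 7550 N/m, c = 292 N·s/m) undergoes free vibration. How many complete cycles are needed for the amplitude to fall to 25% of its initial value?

2 cycles

ζ = c/(2√(km)) = 292/(2√(7550 × 65.4)) = 292/1405 = 0.2078.
Logarithmic decrement δ = 2πζ/√(1 − ζ²) = 2π × 0.2078/√(1 − 0.0432) = 1.335.
x_n/x₀ = e^(−nδ) ≤ 0.25; take ln: n ≥ ln(1/0.25)/δ = 1.386/1.335 = 1.039.
So 2 complete cycles are required.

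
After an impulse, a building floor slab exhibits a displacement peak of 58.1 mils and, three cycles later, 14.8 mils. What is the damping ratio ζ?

0.0724

Logarithmic decrement δ = (1/n)·ln(x₀/x_n) = (1/3)·ln(58.1/14.8) = (1/3)·ln(3.926) = 0.4558.
ζ = δ/√(4π² + δ²) = 0.4558/√(39.48 + 0.208) = 0.4558/6.300 = 0.07236.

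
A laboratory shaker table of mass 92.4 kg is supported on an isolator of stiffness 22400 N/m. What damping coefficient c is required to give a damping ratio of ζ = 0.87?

2500 N·s/m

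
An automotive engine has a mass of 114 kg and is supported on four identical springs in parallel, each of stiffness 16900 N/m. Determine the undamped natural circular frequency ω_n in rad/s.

24.4 rad/s

Parallel springs add: k_eq = 4 × 16900 = 67600 N/m.
ω_n = √(k_eq/m) = √(67600/114) = √593.0 = 24.35 rad/s.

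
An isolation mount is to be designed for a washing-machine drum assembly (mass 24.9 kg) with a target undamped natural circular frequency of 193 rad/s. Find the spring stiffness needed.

k = m·ω_n² = 24.9 × 193.0² = 24.9 × 37250 = 927500 N/m.

928000 N/m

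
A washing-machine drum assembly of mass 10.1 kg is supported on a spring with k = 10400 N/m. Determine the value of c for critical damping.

648 N·s/m

c_c = 2√(k·m) = 2√(10400 × 10.1) = 2 × 324.1 = 648.2 N·s/m.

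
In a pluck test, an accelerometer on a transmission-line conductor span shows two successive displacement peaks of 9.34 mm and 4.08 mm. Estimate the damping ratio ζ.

Logarithmic decrement δ = (1/n)·ln(x₀/x_n) = (1/1)·ln(9.34/4.08) = (1/1)·ln(2.289) = 0.8282.
ζ = δ/√(4π² + δ²) = 0.8282/√(39.48 + 0.686) = 0.8282/6.338 = 0.1307.

0.131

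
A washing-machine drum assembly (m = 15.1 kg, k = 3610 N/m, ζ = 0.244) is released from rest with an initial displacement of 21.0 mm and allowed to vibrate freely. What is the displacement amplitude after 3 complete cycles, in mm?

0.183 mm

Logarithmic decrement δ = 2πζ/√(1 − ζ²) = 2π × 0.2440/√(1 − 0.0595) = 1.581.
After n cycles, x_n/x₀ = e^(−nδ), so x_3 = 21.0 × e^(−3 × 1.581) = 21.0 × 0.008716 = 0.1830 mm.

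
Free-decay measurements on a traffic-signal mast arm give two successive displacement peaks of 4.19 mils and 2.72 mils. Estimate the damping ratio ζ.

Logarithmic decrement δ = (1/n)·ln(x₀/x_n) = (1/1)·ln(4.19/2.72) = (1/1)·ln(1.540) = 0.4321.
ζ = δ/√(4π² + δ²) = 0.4321/√(39.48 + 0.187) = 0.4321/6.298 = 0.06860.

0.0686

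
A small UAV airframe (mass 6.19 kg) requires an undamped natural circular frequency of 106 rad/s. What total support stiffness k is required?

69600 N/m

k = m·ω_n² = 6.19 × 106.0² = 6.19 × 11240 = 69550 N/m.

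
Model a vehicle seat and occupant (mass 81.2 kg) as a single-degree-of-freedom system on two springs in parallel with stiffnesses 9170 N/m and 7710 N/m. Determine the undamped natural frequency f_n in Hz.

Parallel springs add: k_eq = 9170 + 7710 = 16880 N/m.
ω_n = √(k_eq/m) = √(16880/81.2) = √207.9 = 14.42 rad/s.
f_n = ω_n/(2π) = 14.42/6.283 = 2.295 Hz.

2.29 Hz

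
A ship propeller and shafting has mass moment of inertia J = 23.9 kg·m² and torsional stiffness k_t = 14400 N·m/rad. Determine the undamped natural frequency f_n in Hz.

3.91 Hz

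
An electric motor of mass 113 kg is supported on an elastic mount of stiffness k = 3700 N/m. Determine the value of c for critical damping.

1290 N·s/m

c_c = 2√(k·m) = 2√(3700 × 113) = 2 × 646.6 = 1293 N·s/m.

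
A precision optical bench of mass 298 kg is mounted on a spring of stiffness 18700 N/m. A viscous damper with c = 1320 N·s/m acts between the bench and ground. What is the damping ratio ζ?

ω_n = √(k/m) = √(18700/298) = 7.922 rad/s.
Critical damping c_c = 2√(k·m) = 2√(18700 × 298) = 4721 N·s/m, so ζ = c/c_c = 1320/4721 = 0.2796.

0.280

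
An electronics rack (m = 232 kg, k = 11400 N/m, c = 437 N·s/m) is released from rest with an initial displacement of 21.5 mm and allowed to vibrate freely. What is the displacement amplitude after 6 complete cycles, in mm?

ζ = c/(2√(km)) = 437/(2√(11400 × 232)) = 437/3253 = 0.1344.
Logarithmic decrement δ = 2πζ/√(1 − ζ²) = 2π × 0.1344/√(1 − 0.0181) = 0.8519.
After n cycles, x_n/x₀ = e^(−nδ), so x_6 = 21.5 × e^(−6 × 0.8519) = 21.5 × 0.006028 = 0.1296 mm.

0.130 mm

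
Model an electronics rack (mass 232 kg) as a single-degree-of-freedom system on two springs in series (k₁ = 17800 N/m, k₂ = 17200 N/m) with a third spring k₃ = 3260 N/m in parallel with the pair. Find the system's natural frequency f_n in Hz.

1.14 Hz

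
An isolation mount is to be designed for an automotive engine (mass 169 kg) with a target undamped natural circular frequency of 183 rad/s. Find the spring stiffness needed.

k = m·ω_n² = 169 × 183.0² = 169 × 33490 = 5660000 N/m.

5660000 N/m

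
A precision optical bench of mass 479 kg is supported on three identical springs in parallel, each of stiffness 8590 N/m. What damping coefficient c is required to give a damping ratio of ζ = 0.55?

Parallel springs add: k_eq = 3 × 8590 = 25770 N/m.
c_c = 2√(k_eq·m) = 2√(25770 × 479) = 7027 N·s/m.
c = ζ·c_c = 0.55 × 7027 = 3865 N·s/m.

3860 N·s/m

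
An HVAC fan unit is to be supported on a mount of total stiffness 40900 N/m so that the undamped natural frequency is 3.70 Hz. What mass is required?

ω_n = 2πf_n = 2π × 3.70 = 23.25 rad/s.
m = k/ω_n² = 40900/23.25² = 40900/540.5 = 75.68 kg.

75.7 kg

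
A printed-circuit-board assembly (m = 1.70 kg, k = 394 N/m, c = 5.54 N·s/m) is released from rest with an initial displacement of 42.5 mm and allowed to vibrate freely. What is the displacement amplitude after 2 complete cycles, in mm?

11.0 mm

ζ = c/(2√(km)) = 5.54/(2√(394 × 1.70)) = 5.54/51.76 = 0.1070.
Logarithmic decrement δ = 2πζ/√(1 − ζ²) = 2π × 0.1070/√(1 − 0.0115) = 0.6764.
After n cycles, x_n/x₀ = e^(−nδ), so x_2 = 42.5 × e^(−2 × 0.6764) = 42.5 × 0.2585 = 10.99 mm.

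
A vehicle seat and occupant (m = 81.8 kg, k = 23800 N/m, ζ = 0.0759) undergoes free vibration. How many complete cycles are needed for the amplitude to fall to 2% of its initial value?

Logarithmic decrement δ = 2πζ/√(1 − ζ²) = 2π × 0.07590/√(1 − 0.00576) = 0.4783.
x_n/x₀ = e^(−nδ) ≤ 0.02; take ln: n ≥ ln(1/0.02)/δ = 3.912/0.4783 = 8.179.
So 9 complete cycles are required.

9 cycles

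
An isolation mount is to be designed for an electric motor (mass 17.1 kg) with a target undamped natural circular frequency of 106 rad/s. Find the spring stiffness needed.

k = m·ω_n² = 17.1 × 106.0² = 17.1 × 11240 = 192100 N/m.

192000 N/m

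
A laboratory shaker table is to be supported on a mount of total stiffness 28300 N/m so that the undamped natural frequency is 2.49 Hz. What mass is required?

116 kg

ω_n = 2πf_n = 2π × 2.49 = 15.65 rad/s.
m = k/ω_n² = 28300/15.65² = 28300/244.8 = 115.6 kg.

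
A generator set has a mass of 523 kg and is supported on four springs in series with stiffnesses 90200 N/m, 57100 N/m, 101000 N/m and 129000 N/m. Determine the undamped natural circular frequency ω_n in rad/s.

6.43 rad/s

Series springs: 1/k_eq = 1/90200 + 1/57100 + 1/101000 + 1/129000 = 4.625×10^-5, so k_eq = 21620 N/m.
ω_n = √(k_eq/m) = √(21620/523) = √41.34 = 6.430 rad/s.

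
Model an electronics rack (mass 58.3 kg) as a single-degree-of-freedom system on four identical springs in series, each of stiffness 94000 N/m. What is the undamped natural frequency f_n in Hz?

Series springs: 1/k_eq = 4/94000, so k_eq = 94000/4 = 23500 N/m.
ω_n = √(k_eq/m) = √(23500/58.3) = √403.1 = 20.08 rad/s.
f_n = ω_n/(2π) = 20.08/6.283 = 3.195 Hz.

3.20 Hz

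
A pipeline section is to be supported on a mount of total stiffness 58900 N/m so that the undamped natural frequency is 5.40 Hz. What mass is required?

ω_n = 2πf_n = 2π × 5.40 = 33.93 rad/s.
m = k/ω_n² = 58900/33.93² = 58900/1151 = 51.16 kg.

51.2 kg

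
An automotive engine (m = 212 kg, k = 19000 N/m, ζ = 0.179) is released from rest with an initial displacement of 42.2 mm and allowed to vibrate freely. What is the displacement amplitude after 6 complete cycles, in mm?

0.0443 mm

Logarithmic decrement δ = 2πζ/√(1 − ζ²) = 2π × 0.1790/√(1 − 0.0320) = 1.143.
After n cycles, x_n/x₀ = e^(−nδ), so x_6 = 42.2 × e^(−6 × 1.143) = 42.2 × 0.001050 = 0.04431 mm.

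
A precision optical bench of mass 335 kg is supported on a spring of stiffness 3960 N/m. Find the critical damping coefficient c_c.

c_c = 2√(k·m) = 2√(3960 × 335) = 2 × 1152 = 2304 N·s/m.

2300 N·s/m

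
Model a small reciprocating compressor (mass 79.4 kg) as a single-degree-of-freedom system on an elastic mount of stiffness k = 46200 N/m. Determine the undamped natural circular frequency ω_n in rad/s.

24.1 rad/s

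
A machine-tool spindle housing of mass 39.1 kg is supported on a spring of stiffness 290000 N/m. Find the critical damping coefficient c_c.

c_c = 2√(k·m) = 2√(290000 × 39.1) = 2 × 3367 = 6735 N·s/m.

6730 N·s/m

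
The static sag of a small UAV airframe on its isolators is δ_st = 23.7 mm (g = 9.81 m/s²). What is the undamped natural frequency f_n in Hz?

ω_n = √(g/δ_st) = √(9.81/0.0237) = √413.9 = 20.35 rad/s.
f_n = ω_n/(2π) = 20.35/6.283 = 3.238 Hz.

3.24 Hz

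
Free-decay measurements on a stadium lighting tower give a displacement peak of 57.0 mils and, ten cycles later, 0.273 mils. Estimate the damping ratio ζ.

0.0847

Logarithmic decrement δ = (1/n)·ln(x₀/x_n) = (1/10)·ln(57.0/0.273) = (1/10)·ln(208.8) = 0.5341.
ζ = δ/√(4π² + δ²) = 0.5341/√(39.48 + 0.285) = 0.5341/6.306 = 0.08470.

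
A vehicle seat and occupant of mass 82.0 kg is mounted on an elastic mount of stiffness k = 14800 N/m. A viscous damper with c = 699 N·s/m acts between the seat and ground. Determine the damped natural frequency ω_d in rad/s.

12.7 rad/s

ω_n = √(k/m) = √(14800/82.0) = 13.43 rad/s.
Critical damping c_c = 2√(k·m) = 2√(14800 × 82.0) = 2203 N·s/m, so ζ = c/c_c = 699/2203 = 0.3173.
ω_d = ω_n√(1 − ζ²) = 13.43 × √(1 − 0.101) = 12.74 rad/s.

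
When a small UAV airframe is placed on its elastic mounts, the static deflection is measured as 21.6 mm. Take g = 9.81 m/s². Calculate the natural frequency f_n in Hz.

ω_n = √(g/δ_st) = √(9.81/0.0216) = √454.2 = 21.31 rad/s.
f_n = ω_n/(2π) = 21.31/6.283 = 3.392 Hz.

3.39 Hz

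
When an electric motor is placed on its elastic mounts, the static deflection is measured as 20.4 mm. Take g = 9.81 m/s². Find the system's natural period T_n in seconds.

0.287 s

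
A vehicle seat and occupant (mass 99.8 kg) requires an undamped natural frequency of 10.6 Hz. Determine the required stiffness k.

443000 N/m

ω_n = 2πf_n = 2π × 10.6 = 66.60 rad/s.
k = m·ω_n² = 99.8 × 66.60² = 99.8 × 4436 = 442700 N/m.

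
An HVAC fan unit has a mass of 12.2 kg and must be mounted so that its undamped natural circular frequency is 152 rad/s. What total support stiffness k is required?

k = m·ω_n² = 12.2 × 152.0² = 12.2 × 23100 = 281900 N/m.

282000 N/m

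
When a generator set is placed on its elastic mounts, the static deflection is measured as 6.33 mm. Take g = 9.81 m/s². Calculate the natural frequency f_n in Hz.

ω_n = √(g/δ_st) = √(9.81/0.00633) = √1550 = 39.37 rad/s.
f_n = ω_n/(2π) = 39.37/6.283 = 6.265 Hz.

6.27 Hz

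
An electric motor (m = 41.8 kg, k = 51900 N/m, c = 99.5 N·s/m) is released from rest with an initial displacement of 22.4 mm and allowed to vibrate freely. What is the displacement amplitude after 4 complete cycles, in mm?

ζ = c/(2√(km)) = 99.5/(2√(51900 × 41.8)) = 99.5/2946 = 0.03378.
Logarithmic decrement δ = 2πζ/√(1 − ζ²) = 2π × 0.03378/√(1 − 0.00114) = 0.2123.
After n cycles, x_n/x₀ = e^(−nδ), so x_4 = 22.4 × e^(−4 × 0.2123) = 22.4 × 0.4277 = 9.580 mm.

9.58 mm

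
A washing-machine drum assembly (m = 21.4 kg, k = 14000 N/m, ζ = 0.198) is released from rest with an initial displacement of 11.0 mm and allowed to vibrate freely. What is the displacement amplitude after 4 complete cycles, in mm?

0.0686 mm

Logarithmic decrement δ = 2πζ/√(1 − ζ²) = 2π × 0.1980/√(1 − 0.0392) = 1.269.
After n cycles, x_n/x₀ = e^(−nδ), so x_4 = 11.0 × e^(−4 × 1.269) = 11.0 × 0.006240 = 0.06864 mm.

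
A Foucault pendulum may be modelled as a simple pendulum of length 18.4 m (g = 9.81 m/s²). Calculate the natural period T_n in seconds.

8.61 s

For a simple pendulum ω_n = √(g/L) = √(9.81/18.4) = √0.5332 = 0.7302 rad/s.
T_n = 2π/ω_n = 6.283/0.7302 = 8.605 s.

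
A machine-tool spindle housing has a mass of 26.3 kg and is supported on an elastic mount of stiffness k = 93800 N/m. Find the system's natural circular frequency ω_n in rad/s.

59.7 rad/s

ω_n = √(k/m) = √(93800/26.3) = √3567 = 59.72 rad/s.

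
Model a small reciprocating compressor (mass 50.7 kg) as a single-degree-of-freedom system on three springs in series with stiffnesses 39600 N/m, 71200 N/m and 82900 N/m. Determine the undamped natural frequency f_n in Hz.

Series springs: 1/k_eq = 1/39600 + 1/71200 + 1/82900 = 5.136×10^-5, so k_eq = 19470 N/m.
ω_n = √(k_eq/m) = √(19470/50.7) = √384.0 = 19.60 rad/s.
f_n = ω_n/(2π) = 19.60/6.283 = 3.119 Hz.

3.12 Hz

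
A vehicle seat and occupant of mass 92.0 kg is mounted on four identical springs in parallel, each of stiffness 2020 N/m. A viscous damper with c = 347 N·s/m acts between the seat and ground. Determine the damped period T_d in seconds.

0.684 s

Parallel springs add: k_eq = 4 × 2020 = 8080 N/m.
ω_n = √(k_eq/m) = √(8080/92.0) = 9.372 rad/s.
Critical damping c_c = 2√(k_eq·m) = 2√(8080 × 92.0) = 1724 N·s/m, so ζ = c/c_c = 347/1724 = 0.2012.
ω_d = ω_n√(1 − ζ²) = 9.372 × √(1 − 0.0405) = 9.180 rad/s.
T_d = 2π/ω_d = 0.6845 s.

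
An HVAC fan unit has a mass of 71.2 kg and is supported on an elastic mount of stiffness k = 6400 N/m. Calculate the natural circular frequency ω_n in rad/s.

ω_n = √(k/m) = √(6400/71.2) = √89.89 = 9.481 rad/s.

9.48 rad/s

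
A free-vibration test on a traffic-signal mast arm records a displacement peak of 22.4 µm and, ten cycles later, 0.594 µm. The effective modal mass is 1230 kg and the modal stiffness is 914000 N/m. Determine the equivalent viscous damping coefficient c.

3870 N·s/m

Logarithmic decrement δ = (1/n)·ln(x₀/x_n) = (1/10)·ln(22.4/0.594) = (1/10)·ln(37.71) = 0.3630.
ζ = δ/√(4π² + δ²) = 0.3630/√(39.48 + 0.132) = 0.3630/6.294 = 0.05768.
c = ζ · 2√(km) = 0.05768 × 2√(914000 × 1230) = 0.05768 × 67060 = 3868 N·s/m.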